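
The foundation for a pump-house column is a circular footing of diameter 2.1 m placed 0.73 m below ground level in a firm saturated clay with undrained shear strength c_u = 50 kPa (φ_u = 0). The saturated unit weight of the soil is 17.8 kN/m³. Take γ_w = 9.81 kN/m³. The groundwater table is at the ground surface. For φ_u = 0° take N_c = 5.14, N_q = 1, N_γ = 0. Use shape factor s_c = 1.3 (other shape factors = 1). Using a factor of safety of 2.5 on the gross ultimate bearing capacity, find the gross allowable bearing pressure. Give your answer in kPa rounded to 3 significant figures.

Water table at ground surface, so effective unit weight γ' = 17.8 − 9.81 = 7.99 kN/m³ is used throughout; overburden q = 7.99 × 0.73 = 5.8327 kPa.
Cohesion term c·N_c·s_c = 50 × 5.14 × 1.3 = 334.1 kPa; surcharge term q·N_q = 5.8327 × 1 = 5.8327 kPa.
q_ult = 334.1 + 5.8327 = 339.93 kPa.
q_all = 339.93 / 2.5 = 135.97 kPa.

q_all ≈ 136 kPa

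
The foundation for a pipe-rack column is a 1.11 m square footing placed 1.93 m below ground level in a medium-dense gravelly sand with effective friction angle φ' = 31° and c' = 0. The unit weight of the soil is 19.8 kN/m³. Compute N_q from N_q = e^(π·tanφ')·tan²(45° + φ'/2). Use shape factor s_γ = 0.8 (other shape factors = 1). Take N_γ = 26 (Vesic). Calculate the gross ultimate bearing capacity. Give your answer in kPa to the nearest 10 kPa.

tan31° = 0.6009, so N_q = e^(π×0.6009)·tan²(60.5°) = 6.604 × 3.124 = 20.63.
q = γ·D_f = 19.8 × 1.93 = 38.214 kPa.
q·N_q = 38.214 × 20.631 = 788.39 kPa
0.5·γ·B·N_γ·s_γ = 0.5 × 19.8 × 1.11 × 26 × 0.8 = 228.57 kPa
q_ult = 788.39 + 228.57 = 1017 kPa.

q_ult ≈ 1020 kPa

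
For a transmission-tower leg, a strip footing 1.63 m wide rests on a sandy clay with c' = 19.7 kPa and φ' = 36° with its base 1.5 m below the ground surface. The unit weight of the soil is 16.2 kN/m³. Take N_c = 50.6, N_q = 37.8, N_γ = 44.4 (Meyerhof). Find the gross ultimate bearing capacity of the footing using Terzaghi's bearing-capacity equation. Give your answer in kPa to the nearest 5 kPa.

Overburden at base level: q = 16.2 × 1.5 = 24.3 kPa.
Cohesion term c·N_c = 19.7 × 50.6 = 996.82 kPa; surcharge term q·N_q = 24.3 × 37.8 = 918.54 kPa; self-weight term 0.5·γ·B·N_γ = 0.5 × 16.2 × 1.63 × 44.4 = 586.21 kPa.
q_ult = 996.82 + 918.54 + 586.21 = 2501.6 kPa.

q_ult ≈ 2500 kPa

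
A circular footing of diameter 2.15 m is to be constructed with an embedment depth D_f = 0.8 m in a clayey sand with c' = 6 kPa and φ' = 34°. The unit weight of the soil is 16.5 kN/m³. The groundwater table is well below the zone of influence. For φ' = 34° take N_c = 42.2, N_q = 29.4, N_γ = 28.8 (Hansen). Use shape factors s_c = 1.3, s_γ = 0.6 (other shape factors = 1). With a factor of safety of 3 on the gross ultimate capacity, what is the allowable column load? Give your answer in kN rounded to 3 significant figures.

P_all ≈ 1240 kN

q = γ·D_f = 16.5 × 0.8 = 13.2 kPa.
c·N_c·s_c = 6 × 42.2 × 1.3 = 329.16 kPa
q·N_q = 13.2 × 29.4 = 388.08 kPa
0.5·γ·B·N_γ·s_γ = 0.5 × 16.5 × 2.15 × 28.8 × 0.6 = 306.5 kPa
q_ult = 329.16 + 388.08 + 306.5 = 1023.7 kPa.
Gross allowable pressure q_all = 1023.7 / 3 = 341.25 kPa.
Footing area = 3.6305 m², so allowable column load = 341.25 × 3.6305 = 1238.9 kN.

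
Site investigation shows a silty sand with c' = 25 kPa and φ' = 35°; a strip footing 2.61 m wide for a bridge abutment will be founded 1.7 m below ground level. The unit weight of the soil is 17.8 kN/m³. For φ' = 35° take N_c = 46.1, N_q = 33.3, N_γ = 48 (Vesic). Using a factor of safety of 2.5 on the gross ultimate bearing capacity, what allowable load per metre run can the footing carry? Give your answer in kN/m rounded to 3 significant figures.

≈ 3420 kN/m

q = γ·D_f = 17.8 × 1.7 = 30.26 kPa.
c·N_c = 25 × 46.1 = 1152.5 kPa
q·N_q = 30.26 × 33.3 = 1007.7 kPa
0.5·γ·B·N_γ = 0.5 × 17.8 × 2.61 × 48 = 1115 kPa
q_ult = 1152.5 + 1007.7 + 1115 = 3275.1 kPa.
Gross allowable pressure q_all = 3275.1 / 2.5 = 1310.1 kPa.
Allowable wall load = q_all × B = 1310.1 × 2.61 = 3419.3 kN per metre run.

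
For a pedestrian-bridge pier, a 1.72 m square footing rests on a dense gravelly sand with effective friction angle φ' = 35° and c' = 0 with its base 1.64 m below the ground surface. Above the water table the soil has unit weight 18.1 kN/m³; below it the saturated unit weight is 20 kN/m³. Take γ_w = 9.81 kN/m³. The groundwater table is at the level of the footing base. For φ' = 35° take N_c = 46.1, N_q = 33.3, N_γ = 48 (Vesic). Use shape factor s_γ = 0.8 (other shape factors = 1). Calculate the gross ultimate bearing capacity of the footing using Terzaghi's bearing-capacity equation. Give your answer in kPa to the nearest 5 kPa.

Overburden at base level: q = 18.1 × 1.64 = 29.684 kPa.
Below the base the soil is submerged, so the ½γBN_γ term uses γ' = 20 − 9.81 = 10.19 kN/m³.
Surcharge term q·N_q = 29.684 × 33.3 = 988.48 kPa; self-weight term 0.5·γ·B·N_γ·s_γ = 0.5 × 10.19 × 1.72 × 48 × 0.8 = 336.51 kPa.
q_ult = 988.48 + 336.51 = 1325 kPa.

q_ult ≈ 1325 kPa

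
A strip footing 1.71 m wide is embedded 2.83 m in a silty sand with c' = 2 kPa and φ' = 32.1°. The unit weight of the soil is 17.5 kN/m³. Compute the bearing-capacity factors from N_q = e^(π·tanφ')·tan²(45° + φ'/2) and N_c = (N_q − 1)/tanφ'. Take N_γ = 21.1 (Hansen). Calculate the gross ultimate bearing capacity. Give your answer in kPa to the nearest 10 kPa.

tan32.1° = 0.6273, so N_q = e^(π×0.6273)·tan²(61.05°) = 7.176 × 3.268 = 23.45.
N_c = (23.45 − 1)/tan32.1° = 35.79.
q = γ·D_f = 17.5 × 2.83 = 49.525 kPa.
c·N_c = 2 × 35.79 = 71.579 kPa
q·N_q = 49.525 × 23.451 = 1161.4 kPa
0.5·γ·B·N_γ = 0.5 × 17.5 × 1.71 × 21.1 = 315.71 kPa
q_ult = 71.579 + 1161.4 + 315.71 = 1548.7 kPa.

q_ult ≈ 1550 kPa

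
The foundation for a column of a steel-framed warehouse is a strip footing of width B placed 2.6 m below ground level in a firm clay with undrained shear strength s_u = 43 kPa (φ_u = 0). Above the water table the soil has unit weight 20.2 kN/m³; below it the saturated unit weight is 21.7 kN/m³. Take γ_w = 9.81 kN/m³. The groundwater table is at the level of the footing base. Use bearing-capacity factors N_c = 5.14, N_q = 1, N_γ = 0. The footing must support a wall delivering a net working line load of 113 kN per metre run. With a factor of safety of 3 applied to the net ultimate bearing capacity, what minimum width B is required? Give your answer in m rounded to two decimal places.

Effective surcharge at the founding depth q = γ·D_f = 20.2 × 2.6 = 52.52 kPa.
q_ult = c·N_c + q·N_q
     = 43 × 5.14 + 52.52 × 1
     = 221.02 + 52.52 = 273.54 kPa.
For φ = 0 the ½γBN_γ term vanishes, so q_ult is independent of B. q_net = 273.54 − 52.52 = 221.02 kPa; q_all(net) = 221.02/3 = 73.673 kPa.
Required width B = w / q_all(net) = 113 / 73.673 = 1.534 m.

B = 1.53 m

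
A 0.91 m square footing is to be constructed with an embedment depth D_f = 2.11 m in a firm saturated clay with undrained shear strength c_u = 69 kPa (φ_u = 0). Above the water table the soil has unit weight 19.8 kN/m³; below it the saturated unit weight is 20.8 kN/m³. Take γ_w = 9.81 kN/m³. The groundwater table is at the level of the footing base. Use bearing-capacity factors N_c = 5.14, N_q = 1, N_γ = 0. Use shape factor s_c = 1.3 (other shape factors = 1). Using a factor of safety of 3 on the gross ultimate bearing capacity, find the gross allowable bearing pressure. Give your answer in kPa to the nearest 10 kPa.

q = γ·D_f = 19.8 × 2.11 = 41.778 kPa.
c·N_c·s_c = 69 × 5.14 × 1.3 = 461.06 kPa
q·N_q = 41.778 × 1 = 41.778 kPa
q_ult = 461.06 + 41.778 = 502.84 kPa.
q_all = 502.84 / 3 = 167.61 kPa.

q_all ≈ 170 kPa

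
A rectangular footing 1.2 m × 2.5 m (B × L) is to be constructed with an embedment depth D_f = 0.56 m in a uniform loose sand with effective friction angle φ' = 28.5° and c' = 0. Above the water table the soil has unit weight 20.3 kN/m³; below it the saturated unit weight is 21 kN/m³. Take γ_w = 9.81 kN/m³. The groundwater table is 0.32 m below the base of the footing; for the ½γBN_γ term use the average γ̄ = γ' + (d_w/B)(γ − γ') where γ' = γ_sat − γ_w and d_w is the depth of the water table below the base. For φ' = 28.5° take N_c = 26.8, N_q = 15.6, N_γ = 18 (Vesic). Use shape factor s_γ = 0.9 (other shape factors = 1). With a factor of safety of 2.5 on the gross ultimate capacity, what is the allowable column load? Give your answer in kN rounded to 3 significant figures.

P_all ≈ 372 kN

Overburden at base level: q = 20.3 × 0.56 = 11.368 kPa.
The water table is 0.32 m below the base (< B = 1.2 m), so the ½γBN_γ term uses γ̄ = γ' + (d_w/B)(γ − γ') = 11.19 + (0.32/1.2)(20.3 − 11.19) = 13.619 kN/m³.
Surcharge term q·N_q = 11.368 × 15.6 = 177.34 kPa; self-weight term 0.5·γ·B·N_γ·s_γ = 0.5 × 13.619 × 1.2 × 18 × 0.9 = 132.38 kPa.
q_ult = 177.34 + 132.38 = 309.72 kPa.
Gross allowable pressure q_all = 309.72 / 2.5 = 123.89 kPa.
Footing area = 3 m², so allowable column load = 123.89 × 3 = 371.66 kN.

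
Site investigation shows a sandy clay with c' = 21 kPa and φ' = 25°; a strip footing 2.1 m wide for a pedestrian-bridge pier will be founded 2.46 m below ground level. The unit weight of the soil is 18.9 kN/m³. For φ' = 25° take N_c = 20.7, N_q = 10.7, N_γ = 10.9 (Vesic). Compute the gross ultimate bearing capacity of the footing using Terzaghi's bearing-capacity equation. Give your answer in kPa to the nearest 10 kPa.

q = γ·D_f = 18.9 × 2.46 = 46.494 kPa.
c·N_c = 21 × 20.7 = 434.7 kPa
q·N_q = 46.494 × 10.7 = 497.49 kPa
0.5·γ·B·N_γ = 0.5 × 18.9 × 2.1 × 10.9 = 216.31 kPa
q_ult = 434.7 + 497.49 + 216.31 = 1148.5 kPa.

q_ult ≈ 1150 kPa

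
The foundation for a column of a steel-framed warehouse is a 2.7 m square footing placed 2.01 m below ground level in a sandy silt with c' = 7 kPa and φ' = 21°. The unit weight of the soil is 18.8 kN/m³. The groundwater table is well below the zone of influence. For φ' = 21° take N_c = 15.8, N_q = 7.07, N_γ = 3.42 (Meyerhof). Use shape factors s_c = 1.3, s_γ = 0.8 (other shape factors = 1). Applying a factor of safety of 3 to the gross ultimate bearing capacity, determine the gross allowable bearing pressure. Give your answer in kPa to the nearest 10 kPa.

q_all ≈ 160 kPa

Effective surcharge at the founding depth q = γ·D_f = 18.8 × 2.01 = 37.788 kPa.
q_ult = c·N_c·s_c + q·N_q + 0.5·γ·B·N_γ·s_γ
     = 7 × 15.8 × 1.3 + 37.788 × 7.07 + 0.5 × 18.8 × 2.7 × 3.42 × 0.8
     = 143.78 + 267.16 + 69.44 = 480.38 kPa.
q_all = q_ult / FS = 480.38 / 3 = 160.13 kPa.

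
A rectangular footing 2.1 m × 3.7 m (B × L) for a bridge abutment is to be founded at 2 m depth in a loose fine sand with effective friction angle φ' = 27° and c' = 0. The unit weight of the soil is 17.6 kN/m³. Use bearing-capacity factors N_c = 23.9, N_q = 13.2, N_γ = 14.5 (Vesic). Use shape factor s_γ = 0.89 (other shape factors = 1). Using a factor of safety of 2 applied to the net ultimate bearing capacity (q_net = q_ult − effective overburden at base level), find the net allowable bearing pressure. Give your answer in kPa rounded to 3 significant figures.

q_all(net) ≈ 334 kPa

q = γ·D_f = 17.6 × 2 = 35.2 kPa.
q·N_q = 35.2 × 13.2 = 464.64 kPa
0.5·γ·B·N_γ·s_γ = 0.5 × 17.6 × 2.1 × 14.5 × 0.89 = 238.48 kPa
q_ult = 464.64 + 238.48 = 703.12 kPa.
Net ultimate: q_net = 703.12 − 35.2 = 667.92 kPa.
q_all(net) = 667.92 / 2 = 333.96 kPa.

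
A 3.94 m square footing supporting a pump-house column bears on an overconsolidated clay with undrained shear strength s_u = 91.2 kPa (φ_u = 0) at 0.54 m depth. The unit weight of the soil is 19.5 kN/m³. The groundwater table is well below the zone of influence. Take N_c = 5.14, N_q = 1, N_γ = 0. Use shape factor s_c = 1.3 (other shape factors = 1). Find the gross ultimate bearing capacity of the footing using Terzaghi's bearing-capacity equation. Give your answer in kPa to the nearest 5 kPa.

q = γ·D_f = 19.5 × 0.54 = 10.53 kPa.
c·N_c·s_c = 91.2 × 5.14 × 1.3 = 609.4 kPa
q·N_q = 10.53 × 1 = 10.53 kPa
q_ult = 609.4 + 10.53 = 619.93 kPa.

q_ult ≈ 620 kPa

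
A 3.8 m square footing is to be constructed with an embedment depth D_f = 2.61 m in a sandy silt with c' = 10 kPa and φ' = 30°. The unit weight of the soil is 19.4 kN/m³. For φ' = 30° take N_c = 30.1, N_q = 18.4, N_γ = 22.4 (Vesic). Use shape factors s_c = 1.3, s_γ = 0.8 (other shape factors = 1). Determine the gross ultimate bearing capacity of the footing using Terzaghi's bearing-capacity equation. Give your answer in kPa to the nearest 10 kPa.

q_ult ≈ 1980 kPa

Effective surcharge at the founding depth q = γ·D_f = 19.4 × 2.61 = 50.634 kPa.
q_ult = c·N_c·s_c + q·N_q + 0.5·γ·B·N_γ·s_γ
     = 10 × 30.1 × 1.3 + 50.634 × 18.4 + 0.5 × 19.4 × 3.8 × 22.4 × 0.8
     = 391.3 + 931.67 + 660.53 = 1983.5 kPa.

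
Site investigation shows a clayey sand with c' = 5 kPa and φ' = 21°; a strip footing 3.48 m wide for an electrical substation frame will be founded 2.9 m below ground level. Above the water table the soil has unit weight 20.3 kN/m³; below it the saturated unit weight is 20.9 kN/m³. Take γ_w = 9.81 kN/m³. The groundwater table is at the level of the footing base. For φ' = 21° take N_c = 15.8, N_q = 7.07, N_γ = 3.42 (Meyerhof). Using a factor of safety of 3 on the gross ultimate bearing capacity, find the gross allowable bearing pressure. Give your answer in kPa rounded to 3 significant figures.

q_all ≈ 187 kPa

Effective surcharge at the founding depth q = γ·D_f = 20.3 × 2.9 = 58.87 kPa.
The water table coincides with the base, so in the self-weight term γ → γ' = 11.09 kN/m³.
q_ult = c·N_c + q·N_q + 0.5·γ·B·N_γ
     = 5 × 15.8 + 58.87 × 7.07 + 0.5 × 11.09 × 3.48 × 3.42
     = 79 + 416.21 + 65.994 = 561.21 kPa.
q_all = 561.21 / 3 = 187.07 kPa.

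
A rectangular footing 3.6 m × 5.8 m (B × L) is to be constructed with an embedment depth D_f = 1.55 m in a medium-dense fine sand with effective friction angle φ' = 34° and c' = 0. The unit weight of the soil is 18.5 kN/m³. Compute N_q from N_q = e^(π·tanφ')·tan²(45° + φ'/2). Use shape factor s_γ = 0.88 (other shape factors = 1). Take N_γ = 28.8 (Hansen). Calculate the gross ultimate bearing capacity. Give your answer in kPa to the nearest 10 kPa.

tan34° = 0.6745, so N_q = e^(π×0.6745)·tan²(62°) = 8.323 × 3.537 = 29.44.
Effective surcharge at the founding depth q = γ·D_f = 18.5 × 1.55 = 28.675 kPa.
q_ult = q·N_q + 0.5·γ·B·N_γ·s_γ
     = 28.675 × 29.44 + 0.5 × 18.5 × 3.6 × 28.8 × 0.88
     = 844.19 + 843.96 = 1688.1 kPa.

q_ult ≈ 1690 kPa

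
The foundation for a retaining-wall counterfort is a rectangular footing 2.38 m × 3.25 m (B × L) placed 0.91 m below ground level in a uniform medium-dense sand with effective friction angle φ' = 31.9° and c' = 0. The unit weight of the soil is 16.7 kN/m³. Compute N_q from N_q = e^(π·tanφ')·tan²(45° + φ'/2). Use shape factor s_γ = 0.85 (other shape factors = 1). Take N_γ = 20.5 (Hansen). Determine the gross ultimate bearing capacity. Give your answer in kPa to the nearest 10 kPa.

tan31.9° = 0.6224, so N_q = e^(π×0.6224)·tan²(60.95°) = 7.067 × 3.241 = 22.91.
q = γ·D_f = 16.7 × 0.91 = 15.197 kPa.
q·N_q = 15.197 × 22.907 = 348.11 kPa
0.5·γ·B·N_γ·s_γ = 0.5 × 16.7 × 2.38 × 20.5 × 0.85 = 346.29 kPa
q_ult = 348.11 + 346.29 = 694.4 kPa.

q_ult ≈ 690 kPa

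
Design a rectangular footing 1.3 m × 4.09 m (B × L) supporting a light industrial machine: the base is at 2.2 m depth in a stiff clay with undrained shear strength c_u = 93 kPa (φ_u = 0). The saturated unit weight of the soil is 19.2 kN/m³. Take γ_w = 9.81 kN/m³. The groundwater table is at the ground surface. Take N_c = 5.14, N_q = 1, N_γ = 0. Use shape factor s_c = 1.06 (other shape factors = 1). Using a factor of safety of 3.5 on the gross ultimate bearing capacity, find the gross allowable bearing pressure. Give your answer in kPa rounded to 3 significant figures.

q_all ≈ 151 kPa

Water table at ground surface, so effective unit weight γ' = 19.2 − 9.81 = 9.39 kN/m³ is used throughout; overburden q = 9.39 × 2.2 = 20.658 kPa.
Cohesion term c·N_c·s_c = 93 × 5.14 × 1.06 = 506.7 kPa; surcharge term q·N_q = 20.658 × 1 = 20.658 kPa.
q_ult = 506.7 + 20.658 = 527.36 kPa.
q_all = 527.36 / 3.5 = 150.67 kPa.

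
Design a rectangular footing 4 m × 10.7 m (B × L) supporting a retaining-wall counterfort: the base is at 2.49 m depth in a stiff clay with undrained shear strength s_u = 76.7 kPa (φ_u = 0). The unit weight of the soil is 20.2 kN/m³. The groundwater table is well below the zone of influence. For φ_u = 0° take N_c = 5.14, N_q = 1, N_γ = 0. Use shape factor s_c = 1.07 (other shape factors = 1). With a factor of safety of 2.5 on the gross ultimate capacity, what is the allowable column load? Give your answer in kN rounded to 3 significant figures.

q = γ·D_f = 20.2 × 2.49 = 50.298 kPa.
c·N_c·s_c = 76.7 × 5.14 × 1.07 = 421.83 kPa
q·N_q = 50.298 × 1 = 50.298 kPa
q_ult = 421.83 + 50.298 = 472.13 kPa.
Gross allowable pressure q_all = 472.13 / 2.5 = 188.85 kPa.
Footing area = 42.8 m², so allowable column load = 188.85 × 42.8 = 8082.9 kN.

P_all ≈ 8080 kN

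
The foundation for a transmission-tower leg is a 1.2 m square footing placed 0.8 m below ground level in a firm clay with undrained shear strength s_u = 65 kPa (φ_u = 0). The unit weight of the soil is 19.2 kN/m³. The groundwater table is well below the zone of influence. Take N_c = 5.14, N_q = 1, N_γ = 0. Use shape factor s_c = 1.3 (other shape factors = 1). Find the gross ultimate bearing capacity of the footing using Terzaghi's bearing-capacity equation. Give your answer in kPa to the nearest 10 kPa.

q_ult ≈ 450 kPa

q = γ·D_f = 19.2 × 0.8 = 15.36 kPa.
c·N_c·s_c = 65 × 5.14 × 1.3 = 434.33 kPa
q·N_q = 15.36 × 1 = 15.36 kPa
q_ult = 434.33 + 15.36 = 449.69 kPa.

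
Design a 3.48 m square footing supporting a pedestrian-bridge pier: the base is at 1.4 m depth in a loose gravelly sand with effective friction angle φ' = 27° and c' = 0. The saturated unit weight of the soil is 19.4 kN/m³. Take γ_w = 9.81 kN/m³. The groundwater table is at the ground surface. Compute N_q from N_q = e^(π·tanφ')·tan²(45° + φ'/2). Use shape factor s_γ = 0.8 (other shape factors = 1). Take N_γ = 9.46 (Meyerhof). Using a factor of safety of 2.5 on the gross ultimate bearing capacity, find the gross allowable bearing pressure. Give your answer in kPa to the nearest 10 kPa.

N_q = e^(π·tan27°)·tan²(58.5°) = 13.2.
With the water table at the surface the whole profile is submerged: γ' = 19.4 − 9.81 = 9.59 kN/m³, so q = γ'·D_f = 13.426 kPa; the same γ' applies in the ½γBN_γ term.
q_ult = q·N_q + 0.5·γ·B·N_γ·s_γ
     = 13.426 × 13.199 + 0.5 × 9.59 × 3.48 × 9.46 × 0.8
     = 177.21 + 126.28 = 303.5 kPa.
q_all = 303.5 / 2.5 = 121.4 kPa.

q_all ≈ 120 kPa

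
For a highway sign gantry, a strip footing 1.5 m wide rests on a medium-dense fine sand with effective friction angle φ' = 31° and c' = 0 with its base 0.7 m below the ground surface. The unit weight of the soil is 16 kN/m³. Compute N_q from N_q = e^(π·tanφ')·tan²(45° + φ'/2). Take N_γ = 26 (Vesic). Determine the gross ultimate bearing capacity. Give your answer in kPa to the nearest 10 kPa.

tan31° = 0.6009, so N_q = e^(π×0.6009)·tan²(60.5°) = 6.604 × 3.124 = 20.63.
Overburden at base level: q = 16 × 0.7 = 11.2 kPa.
Surcharge term q·N_q = 11.2 × 20.631 = 231.06 kPa; self-weight term 0.5·γ·B·N_γ = 0.5 × 16 × 1.5 × 26 = 312 kPa.
q_ult = 231.06 + 312 = 543.06 kPa.

q_ult ≈ 540 kPa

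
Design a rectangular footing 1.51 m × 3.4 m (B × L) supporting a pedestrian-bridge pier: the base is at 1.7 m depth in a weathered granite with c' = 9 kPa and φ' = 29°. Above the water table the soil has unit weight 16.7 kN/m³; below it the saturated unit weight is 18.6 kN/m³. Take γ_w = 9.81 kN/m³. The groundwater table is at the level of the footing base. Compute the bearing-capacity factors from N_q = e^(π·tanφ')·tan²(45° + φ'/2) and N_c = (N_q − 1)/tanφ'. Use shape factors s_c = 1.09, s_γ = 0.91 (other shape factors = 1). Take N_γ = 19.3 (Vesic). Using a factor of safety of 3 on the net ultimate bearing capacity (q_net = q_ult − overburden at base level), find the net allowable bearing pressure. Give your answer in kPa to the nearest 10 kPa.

q_all(net) ≈ 280 kPa

N_q = e^(π·tan29°)·tan²(59.5°) = 16.44; N_c = (N_q − 1)/tanφ' = 27.86.
q = γ·D_f = 16.7 × 1.7 = 28.39 kPa.
For the ½γBN_γ term take γ' = 18.6 − 9.81 = 8.79 kN/m³ (soil below base is submerged).
c·N_c·s_c = 9 × 27.86 × 1.09 = 273.31 kPa
q·N_q = 28.39 × 16.443 = 466.83 kPa
0.5·γ·B·N_γ·s_γ = 0.5 × 8.79 × 1.51 × 19.3 × 0.91 = 116.56 kPa
q_ult = 273.31 + 466.83 + 116.56 = 856.69 kPa.
q_net = 856.69 − 28.39 = 828.3 kPa.
q_all(net) = 828.3 / 3 = 276.1 kPa.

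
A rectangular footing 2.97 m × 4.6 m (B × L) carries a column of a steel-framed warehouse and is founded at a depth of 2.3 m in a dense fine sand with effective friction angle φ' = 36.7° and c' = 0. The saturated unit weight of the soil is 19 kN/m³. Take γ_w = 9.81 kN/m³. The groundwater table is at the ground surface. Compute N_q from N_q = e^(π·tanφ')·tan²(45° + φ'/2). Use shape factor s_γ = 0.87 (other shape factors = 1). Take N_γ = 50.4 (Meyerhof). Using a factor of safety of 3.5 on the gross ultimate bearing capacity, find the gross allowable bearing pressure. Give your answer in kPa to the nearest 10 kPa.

N_q = e^(π·tan36.7°)·tan²(63.35°) = 41.29.
Water table at ground surface, so effective unit weight γ' = 19 − 9.81 = 9.19 kN/m³ is used throughout; overburden q = 9.19 × 2.3 = 21.137 kPa; the same γ' applies in the ½γBN_γ term.
Surcharge term q·N_q = 21.137 × 41.288 = 872.69 kPa; self-weight term 0.5·γ·B·N_γ·s_γ = 0.5 × 9.19 × 2.97 × 50.4 × 0.87 = 598.4 kPa.
q_ult = 872.69 + 598.4 = 1471.1 kPa.
q_all = 1471.1 / 3.5 = 420.31 kPa.

q_all ≈ 420 kPa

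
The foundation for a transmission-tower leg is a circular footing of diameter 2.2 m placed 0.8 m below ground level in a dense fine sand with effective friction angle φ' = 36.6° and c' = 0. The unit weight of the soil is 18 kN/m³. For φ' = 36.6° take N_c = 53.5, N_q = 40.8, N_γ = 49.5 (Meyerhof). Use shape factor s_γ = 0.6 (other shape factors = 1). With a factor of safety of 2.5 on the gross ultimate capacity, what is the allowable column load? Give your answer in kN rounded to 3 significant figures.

P_all ≈ 1790 kN

Overburden at base level: q = 18 × 0.8 = 14.4 kPa.
Surcharge term q·N_q = 14.4 × 40.8 = 587.52 kPa; self-weight term 0.5·γ·B·N_γ·s_γ = 0.5 × 18 × 2.2 × 49.5 × 0.6 = 588.06 kPa.
q_ult = 587.52 + 588.06 = 1175.6 kPa.
Gross allowable pressure q_all = 1175.6 / 2.5 = 470.23 kPa.
Footing area = 3.8013 m², so allowable column load = 470.23 × 3.8013 = 1787.5 kN.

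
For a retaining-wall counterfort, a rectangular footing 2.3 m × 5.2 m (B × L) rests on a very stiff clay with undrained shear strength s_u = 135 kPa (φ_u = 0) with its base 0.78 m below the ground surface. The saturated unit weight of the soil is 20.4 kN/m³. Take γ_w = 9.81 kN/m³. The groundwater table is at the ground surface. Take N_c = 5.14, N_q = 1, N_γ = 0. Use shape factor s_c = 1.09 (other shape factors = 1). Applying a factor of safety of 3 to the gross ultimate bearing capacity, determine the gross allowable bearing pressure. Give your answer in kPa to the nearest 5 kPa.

q_all ≈ 255 kPa

Water table at ground surface, so effective unit weight γ' = 20.4 − 9.81 = 10.59 kN/m³ is used throughout; overburden q = 10.59 × 0.78 = 8.2602 kPa.
Cohesion term c·N_c·s_c = 135 × 5.14 × 1.09 = 756.35 kPa; surcharge term q·N_q = 8.2602 × 1 = 8.2602 kPa.
q_ult = 756.35 + 8.2602 = 764.61 kPa.
q_all = q_ult / FS = 764.61 / 3 = 254.87 kPa.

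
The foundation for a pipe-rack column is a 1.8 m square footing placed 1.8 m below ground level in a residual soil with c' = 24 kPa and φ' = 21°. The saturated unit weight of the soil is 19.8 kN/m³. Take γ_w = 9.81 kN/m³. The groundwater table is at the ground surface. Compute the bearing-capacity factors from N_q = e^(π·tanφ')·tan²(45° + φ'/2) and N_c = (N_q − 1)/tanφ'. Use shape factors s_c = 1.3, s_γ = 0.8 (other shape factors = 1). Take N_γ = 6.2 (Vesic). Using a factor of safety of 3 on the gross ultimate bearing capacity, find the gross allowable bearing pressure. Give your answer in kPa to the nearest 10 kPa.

N_q = e^(π·tan21°)·tan²(55.5°) = 7.07; N_c = (N_q − 1)/tanφ' = 15.81.
With the water table at the surface the whole profile is submerged: γ' = 19.8 − 9.81 = 9.99 kN/m³, so q = γ'·D_f = 17.982 kPa; the same γ' applies in the ½γBN_γ term.
q_ult = c·N_c·s_c + q·N_q + 0.5·γ·B·N_γ·s_γ
     = 24 × 15.815 × 1.3 + 17.982 × 7.0708 + 0.5 × 9.99 × 1.8 × 6.2 × 0.8
     = 493.42 + 127.15 + 44.595 = 665.17 kPa.
q_all = 665.17 / 3 = 221.72 kPa.

q_all ≈ 220 kPa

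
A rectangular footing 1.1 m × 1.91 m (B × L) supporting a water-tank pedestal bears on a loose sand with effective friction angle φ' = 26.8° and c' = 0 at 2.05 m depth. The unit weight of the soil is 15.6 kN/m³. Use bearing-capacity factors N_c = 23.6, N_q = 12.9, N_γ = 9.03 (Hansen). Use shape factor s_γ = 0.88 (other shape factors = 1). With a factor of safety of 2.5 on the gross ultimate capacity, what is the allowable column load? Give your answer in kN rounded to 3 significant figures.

P_all ≈ 404 kN

Overburden at base level: q = 15.6 × 2.05 = 31.98 kPa.
Surcharge term q·N_q = 31.98 × 12.9 = 412.54 kPa; self-weight term 0.5·γ·B·N_γ·s_γ = 0.5 × 15.6 × 1.1 × 9.03 × 0.88 = 68.18 kPa.
q_ult = 412.54 + 68.18 = 480.72 kPa.
Gross allowable pressure q_all = 480.72 / 2.5 = 192.29 kPa.
Footing area = 2.101 m², so allowable column load = 192.29 × 2.101 = 404 kN.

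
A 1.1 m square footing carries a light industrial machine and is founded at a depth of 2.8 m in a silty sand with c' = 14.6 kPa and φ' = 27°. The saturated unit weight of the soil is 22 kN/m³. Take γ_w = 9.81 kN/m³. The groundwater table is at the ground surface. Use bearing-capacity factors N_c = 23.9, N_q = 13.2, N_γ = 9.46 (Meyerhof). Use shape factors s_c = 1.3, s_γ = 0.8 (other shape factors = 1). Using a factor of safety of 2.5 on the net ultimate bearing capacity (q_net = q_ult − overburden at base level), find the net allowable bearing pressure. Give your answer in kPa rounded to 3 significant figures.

q_all(net) ≈ 368 kPa

Water table at ground surface, so effective unit weight γ' = 22 − 9.81 = 12.19 kN/m³ is used throughout; overburden q = 12.19 × 2.8 = 34.132 kPa; the same γ' applies in the ½γBN_γ term.
Cohesion term c·N_c·s_c = 14.6 × 23.9 × 1.3 = 453.62 kPa; surcharge term q·N_q = 34.132 × 13.2 = 450.54 kPa; self-weight term 0.5·γ·B·N_γ·s_γ = 0.5 × 12.19 × 1.1 × 9.46 × 0.8 = 50.74 kPa.
q_ult = 453.62 + 450.54 + 50.74 = 954.9 kPa.
q_net = 954.9 − 34.132 = 920.77 kPa.
q_all(net) = 920.77 / 2.5 = 368.31 kPa.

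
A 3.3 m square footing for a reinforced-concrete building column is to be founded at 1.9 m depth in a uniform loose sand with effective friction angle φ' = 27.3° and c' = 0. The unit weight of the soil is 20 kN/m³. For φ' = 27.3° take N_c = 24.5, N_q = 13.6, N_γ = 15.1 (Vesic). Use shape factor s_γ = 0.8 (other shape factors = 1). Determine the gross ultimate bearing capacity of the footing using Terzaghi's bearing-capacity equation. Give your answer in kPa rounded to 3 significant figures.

Overburden at base level: q = 20 × 1.9 = 38 kPa.
Surcharge term q·N_q = 38 × 13.6 = 516.8 kPa; self-weight term 0.5·γ·B·N_γ·s_γ = 0.5 × 20 × 3.3 × 15.1 × 0.8 = 398.64 kPa.
q_ult = 516.8 + 398.64 = 915.44 kPa.

q_ult ≈ 915 kPa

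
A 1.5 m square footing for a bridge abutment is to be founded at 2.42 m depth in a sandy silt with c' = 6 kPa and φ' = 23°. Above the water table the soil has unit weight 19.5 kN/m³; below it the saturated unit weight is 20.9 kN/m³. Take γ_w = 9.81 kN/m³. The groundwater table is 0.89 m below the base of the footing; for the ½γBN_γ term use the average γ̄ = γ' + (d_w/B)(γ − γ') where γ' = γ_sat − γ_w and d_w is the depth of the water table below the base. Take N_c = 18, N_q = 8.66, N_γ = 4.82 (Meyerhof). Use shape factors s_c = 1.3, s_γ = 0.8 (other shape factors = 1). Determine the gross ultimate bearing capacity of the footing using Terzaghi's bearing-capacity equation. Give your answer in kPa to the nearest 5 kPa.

Effective surcharge at the founding depth q = γ·D_f = 19.5 × 2.42 = 47.19 kPa.
With d_w = 0.89 m < B, γ̄ = 11.09 + (0.89/1.5) × (19.5 − 11.09) = 16.08 kN/m³.
q_ult = c·N_c·s_c + q·N_q + 0.5·γ·B·N_γ·s_γ
     = 6 × 18 × 1.3 + 47.19 × 8.66 + 0.5 × 16.08 × 1.5 × 4.82 × 0.8
     = 140.4 + 408.67 + 46.503 = 595.57 kPa.

q_ult ≈ 595 kPa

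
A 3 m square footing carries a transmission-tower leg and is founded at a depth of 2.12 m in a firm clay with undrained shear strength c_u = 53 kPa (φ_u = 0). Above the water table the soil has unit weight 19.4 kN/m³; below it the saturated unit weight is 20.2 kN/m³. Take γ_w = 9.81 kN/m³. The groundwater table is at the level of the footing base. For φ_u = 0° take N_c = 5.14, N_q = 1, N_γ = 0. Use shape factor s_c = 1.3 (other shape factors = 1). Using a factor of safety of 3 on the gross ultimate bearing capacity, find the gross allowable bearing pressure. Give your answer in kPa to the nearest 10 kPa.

q_all ≈ 130 kPa

Effective surcharge at the founding depth q = γ·D_f = 19.4 × 2.12 = 41.128 kPa.
q_ult = c·N_c·s_c + q·N_q
     = 53 × 5.14 × 1.3 + 41.128 × 1
     = 354.15 + 41.128 = 395.27 kPa.
q_all = 395.27 / 3 = 131.76 kPa.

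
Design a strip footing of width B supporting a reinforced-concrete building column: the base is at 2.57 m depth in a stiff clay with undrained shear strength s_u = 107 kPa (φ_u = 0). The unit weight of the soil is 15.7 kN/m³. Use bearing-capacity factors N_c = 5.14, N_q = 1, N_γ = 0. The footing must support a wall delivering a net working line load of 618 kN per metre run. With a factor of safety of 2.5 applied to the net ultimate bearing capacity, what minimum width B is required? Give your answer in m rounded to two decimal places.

Effective surcharge at the founding depth q = γ·D_f = 15.7 × 2.57 = 40.349 kPa.
q_ult = c·N_c + q·N_q
     = 107 × 5.14 + 40.349 × 1
     = 549.98 + 40.349 = 590.33 kPa.
For φ = 0 the ½γBN_γ term vanishes, so q_ult is independent of B. q_net = 590.33 − 40.349 = 549.98 kPa; q_all(net) = 549.98/2.5 = 219.99 kPa.
Required width B = w / q_all(net) = 618 / 219.99 = 2.809 m.

B = 2.81 m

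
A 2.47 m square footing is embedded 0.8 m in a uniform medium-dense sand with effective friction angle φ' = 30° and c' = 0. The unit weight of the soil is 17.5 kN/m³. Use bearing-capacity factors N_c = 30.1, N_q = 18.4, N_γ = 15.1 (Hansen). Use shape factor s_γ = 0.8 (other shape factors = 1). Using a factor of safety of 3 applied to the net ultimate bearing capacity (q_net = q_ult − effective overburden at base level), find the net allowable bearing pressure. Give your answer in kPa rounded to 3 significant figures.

q_all(net) ≈ 168 kPa

q = γ·D_f = 17.5 × 0.8 = 14 kPa.
q·N_q = 14 × 18.4 = 257.6 kPa
0.5·γ·B·N_γ·s_γ = 0.5 × 17.5 × 2.47 × 15.1 × 0.8 = 261.08 kPa
q_ult = 257.6 + 261.08 = 518.68 kPa.
Net ultimate: q_net = 518.68 − 14 = 504.68 kPa.
q_all(net) = 504.68 / 3 = 168.23 kPa.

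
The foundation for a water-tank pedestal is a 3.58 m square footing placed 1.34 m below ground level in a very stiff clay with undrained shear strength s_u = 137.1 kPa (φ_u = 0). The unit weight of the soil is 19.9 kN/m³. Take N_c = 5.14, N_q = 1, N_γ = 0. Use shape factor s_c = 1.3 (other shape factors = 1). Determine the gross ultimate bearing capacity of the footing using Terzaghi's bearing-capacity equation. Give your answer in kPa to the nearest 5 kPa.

Effective surcharge at the founding depth q = γ·D_f = 19.9 × 1.34 = 26.666 kPa.
q_ult = c·N_c·s_c + q·N_q
     = 137.1 × 5.14 × 1.3 + 26.666 × 1
     = 916.1 + 26.666 = 942.77 kPa.

q_ult ≈ 945 kPa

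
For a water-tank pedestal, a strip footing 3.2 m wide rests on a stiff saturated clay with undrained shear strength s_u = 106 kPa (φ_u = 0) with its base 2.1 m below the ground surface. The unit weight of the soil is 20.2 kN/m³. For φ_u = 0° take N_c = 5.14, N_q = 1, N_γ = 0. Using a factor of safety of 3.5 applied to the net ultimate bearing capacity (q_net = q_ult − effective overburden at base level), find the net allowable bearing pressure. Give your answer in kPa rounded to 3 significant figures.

q_all(net) ≈ 156 kPa

Overburden at base level: q = 20.2 × 2.1 = 42.42 kPa.
Cohesion term c·N_c = 106 × 5.14 = 544.84 kPa; surcharge term q·N_q = 42.42 × 1 = 42.42 kPa.
q_ult = 544.84 + 42.42 = 587.26 kPa.
Net ultimate: q_net = 587.26 − 42.42 = 544.84 kPa.
q_all(net) = 544.84 / 3.5 = 155.67 kPa.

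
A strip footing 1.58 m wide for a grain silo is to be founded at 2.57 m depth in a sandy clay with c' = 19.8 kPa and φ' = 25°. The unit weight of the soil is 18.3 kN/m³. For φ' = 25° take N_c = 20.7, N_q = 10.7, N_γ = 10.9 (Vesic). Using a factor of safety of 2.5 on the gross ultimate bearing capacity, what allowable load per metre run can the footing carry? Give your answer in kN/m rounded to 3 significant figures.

≈ 677 kN/m

Effective surcharge at the founding depth q = γ·D_f = 18.3 × 2.57 = 47.031 kPa.
q_ult = c·N_c + q·N_q + 0.5·γ·B·N_γ
     = 19.8 × 20.7 + 47.031 × 10.7 + 0.5 × 18.3 × 1.58 × 10.9
     = 409.86 + 503.23 + 157.58 = 1070.7 kPa.
Gross allowable pressure q_all = 1070.7 / 2.5 = 428.27 kPa.
Allowable wall load = q_all × B = 428.27 × 1.58 = 676.67 kN per metre run.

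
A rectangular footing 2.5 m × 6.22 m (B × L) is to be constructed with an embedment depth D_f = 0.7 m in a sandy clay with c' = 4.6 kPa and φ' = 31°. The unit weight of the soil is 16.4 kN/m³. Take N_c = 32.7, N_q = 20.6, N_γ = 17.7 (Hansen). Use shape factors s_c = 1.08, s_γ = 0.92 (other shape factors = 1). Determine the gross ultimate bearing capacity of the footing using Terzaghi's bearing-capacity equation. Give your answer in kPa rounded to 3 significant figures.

Overburden at base level: q = 16.4 × 0.7 = 11.48 kPa.
Cohesion term c·N_c·s_c = 4.6 × 32.7 × 1.08 = 162.45 kPa; surcharge term q·N_q = 11.48 × 20.6 = 236.49 kPa; self-weight term 0.5·γ·B·N_γ·s_γ = 0.5 × 16.4 × 2.5 × 17.7 × 0.92 = 333.82 kPa.
q_ult = 162.45 + 236.49 + 333.82 = 732.76 kPa.

q_ult ≈ 733 kPa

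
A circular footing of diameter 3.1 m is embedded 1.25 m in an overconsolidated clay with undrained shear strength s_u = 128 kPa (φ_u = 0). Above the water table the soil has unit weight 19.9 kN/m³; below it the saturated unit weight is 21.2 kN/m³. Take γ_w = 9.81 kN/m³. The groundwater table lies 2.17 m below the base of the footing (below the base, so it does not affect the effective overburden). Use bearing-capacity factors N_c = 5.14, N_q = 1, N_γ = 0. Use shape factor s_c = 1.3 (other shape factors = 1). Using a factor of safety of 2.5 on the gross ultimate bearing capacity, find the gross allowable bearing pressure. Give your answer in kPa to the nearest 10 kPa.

Effective surcharge at the founding depth q = γ·D_f = 19.9 × 1.25 = 24.875 kPa.
q_ult = c·N_c·s_c + q·N_q
     = 128 × 5.14 × 1.3 + 24.875 × 1
     = 855.3 + 24.875 = 880.17 kPa.
q_all = 880.17 / 2.5 = 352.07 kPa.

q_all ≈ 350 kPa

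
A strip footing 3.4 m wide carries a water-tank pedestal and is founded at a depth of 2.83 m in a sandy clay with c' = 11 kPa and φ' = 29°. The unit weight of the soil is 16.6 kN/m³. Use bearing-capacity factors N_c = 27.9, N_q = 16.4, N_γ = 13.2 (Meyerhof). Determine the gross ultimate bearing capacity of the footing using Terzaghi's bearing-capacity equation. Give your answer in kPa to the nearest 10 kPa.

Overburden at base level: q = 16.6 × 2.83 = 46.978 kPa.
Cohesion term c·N_c = 11 × 27.9 = 306.9 kPa; surcharge term q·N_q = 46.978 × 16.4 = 770.44 kPa; self-weight term 0.5·γ·B·N_γ = 0.5 × 16.6 × 3.4 × 13.2 = 372.5 kPa.
q_ult = 306.9 + 770.44 + 372.5 = 1449.8 kPa.

q_ult ≈ 1450 kPa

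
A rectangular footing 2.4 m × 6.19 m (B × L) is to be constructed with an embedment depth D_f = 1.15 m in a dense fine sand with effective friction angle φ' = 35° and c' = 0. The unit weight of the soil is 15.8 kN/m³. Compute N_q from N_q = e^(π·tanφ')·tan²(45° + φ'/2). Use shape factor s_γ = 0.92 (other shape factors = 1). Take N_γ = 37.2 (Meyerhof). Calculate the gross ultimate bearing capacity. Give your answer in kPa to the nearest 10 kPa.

q_ult ≈ 1250 kPa

tan35° = 0.7002, so N_q = e^(π×0.7002)·tan²(62.5°) = 9.023 × 3.69 = 33.3.
Overburden at base level: q = 15.8 × 1.15 = 18.17 kPa.
Surcharge term q·N_q = 18.17 × 33.296 = 604.99 kPa; self-weight term 0.5·γ·B·N_γ·s_γ = 0.5 × 15.8 × 2.4 × 37.2 × 0.92 = 648.89 kPa.
q_ult = 604.99 + 648.89 = 1253.9 kPa.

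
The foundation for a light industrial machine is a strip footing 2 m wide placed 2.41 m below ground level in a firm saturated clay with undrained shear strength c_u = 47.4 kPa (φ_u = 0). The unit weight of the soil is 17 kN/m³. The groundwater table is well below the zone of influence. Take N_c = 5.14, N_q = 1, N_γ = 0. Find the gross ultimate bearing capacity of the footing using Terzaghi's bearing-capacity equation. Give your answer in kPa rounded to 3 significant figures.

q_ult ≈ 285 kPa

q = γ·D_f = 17 × 2.41 = 40.97 kPa.
c·N_c = 47.4 × 5.14 = 243.64 kPa
q·N_q = 40.97 × 1 = 40.97 kPa
q_ult = 243.64 + 40.97 = 284.61 kPa.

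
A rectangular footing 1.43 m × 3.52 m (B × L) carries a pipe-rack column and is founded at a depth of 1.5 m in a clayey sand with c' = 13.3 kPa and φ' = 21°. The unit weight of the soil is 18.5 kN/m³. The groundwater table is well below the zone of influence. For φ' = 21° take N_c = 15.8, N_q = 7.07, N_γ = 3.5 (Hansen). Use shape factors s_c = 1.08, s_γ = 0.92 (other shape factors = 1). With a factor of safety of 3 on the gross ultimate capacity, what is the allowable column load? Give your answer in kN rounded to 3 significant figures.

P_all ≈ 781 kN

Effective surcharge at the founding depth q = γ·D_f = 18.5 × 1.5 = 27.75 kPa.
q_ult = c·N_c·s_c + q·N_q + 0.5·γ·B·N_γ·s_γ
     = 13.3 × 15.8 × 1.08 + 27.75 × 7.07 + 0.5 × 18.5 × 1.43 × 3.5 × 0.92
     = 226.95 + 196.19 + 42.593 = 465.74 kPa.
Gross allowable pressure q_all = 465.74 / 3 = 155.25 kPa.
Footing area = 5.0336 m², so allowable column load = 155.25 × 5.0336 = 781.44 kN.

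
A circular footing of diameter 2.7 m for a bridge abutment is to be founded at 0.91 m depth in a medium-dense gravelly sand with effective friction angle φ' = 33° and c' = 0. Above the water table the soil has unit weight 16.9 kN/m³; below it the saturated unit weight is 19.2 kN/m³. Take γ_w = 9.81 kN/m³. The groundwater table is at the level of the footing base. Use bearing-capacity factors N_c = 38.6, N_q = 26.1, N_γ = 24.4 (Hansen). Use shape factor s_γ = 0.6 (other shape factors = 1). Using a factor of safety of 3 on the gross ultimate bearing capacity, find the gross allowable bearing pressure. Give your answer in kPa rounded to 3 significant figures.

Overburden at base level: q = 16.9 × 0.91 = 15.379 kPa.
Below the base the soil is submerged, so the ½γBN_γ term uses γ' = 19.2 − 9.81 = 9.39 kN/m³.
Surcharge term q·N_q = 15.379 × 26.1 = 401.39 kPa; self-weight term 0.5·γ·B·N_γ·s_γ = 0.5 × 9.39 × 2.7 × 24.4 × 0.6 = 185.58 kPa.
q_ult = 401.39 + 185.58 = 586.98 kPa.
q_all = 586.98 / 3 = 195.66 kPa.

q_all ≈ 196 kPa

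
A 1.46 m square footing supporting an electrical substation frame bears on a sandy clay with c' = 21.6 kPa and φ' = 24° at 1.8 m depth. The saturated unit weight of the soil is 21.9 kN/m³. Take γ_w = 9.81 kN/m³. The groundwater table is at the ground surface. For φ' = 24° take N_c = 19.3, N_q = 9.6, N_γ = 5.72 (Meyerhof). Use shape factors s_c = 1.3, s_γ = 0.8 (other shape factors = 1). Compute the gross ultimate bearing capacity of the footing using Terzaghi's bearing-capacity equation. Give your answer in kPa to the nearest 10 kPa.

With the water table at the surface the whole profile is submerged: γ' = 21.9 − 9.81 = 12.09 kN/m³, so q = γ'·D_f = 21.762 kPa; the same γ' applies in the ½γBN_γ term.
q_ult = c·N_c·s_c + q·N_q + 0.5·γ·B·N_γ·s_γ
     = 21.6 × 19.3 × 1.3 + 21.762 × 9.6 + 0.5 × 12.09 × 1.46 × 5.72 × 0.8
     = 541.94 + 208.92 + 40.386 = 791.25 kPa.

q_ult ≈ 790 kPa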